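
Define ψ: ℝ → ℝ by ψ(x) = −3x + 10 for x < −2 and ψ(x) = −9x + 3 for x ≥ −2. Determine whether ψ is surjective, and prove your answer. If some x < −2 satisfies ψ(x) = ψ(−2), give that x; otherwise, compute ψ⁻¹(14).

-11/3

Both pieces are strictly decreasing (slopes −3 and −9), so each is injective on its own interval.
The left piece maps (−∞, −2) onto (16, ∞); the right piece maps [−2, ∞) onto (−∞, 21].
The union (16, ∞) ∪ (−∞, 21] covers ℝ, so ψ is surjective.
For the follow-up: the images overlap, so an x < −2 with ψ(x) = ψ(−2) exists. ψ(−2) = 21; solving −3x + 10 = 21 for x < −2 gives x = (21 − 10)/(−3) = −11/3.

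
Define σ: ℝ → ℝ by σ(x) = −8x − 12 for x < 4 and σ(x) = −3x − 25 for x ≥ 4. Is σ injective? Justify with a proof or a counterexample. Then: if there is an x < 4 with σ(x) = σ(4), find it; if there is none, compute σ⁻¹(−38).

Both pieces are strictly decreasing (slopes −8 and −3), so each is injective on its own interval.
The left piece maps (−∞, 4) onto (−44, ∞); the right piece maps [4, ∞) onto (−∞, −37].
These images overlap. In particular σ(4) = −37 (right piece), and solving −8x − 12 = −37 on the left piece gives x = 25/8 < 4.
So σ(25/8) = σ(4) with 25/8 ≠ 4, and σ is not injective. This x = 25/8 is the requested value below 4.

25/8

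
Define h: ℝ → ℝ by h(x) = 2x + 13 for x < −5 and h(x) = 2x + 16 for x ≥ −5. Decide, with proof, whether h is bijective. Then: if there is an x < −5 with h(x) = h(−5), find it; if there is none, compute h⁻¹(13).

Both pieces are strictly increasing (slopes 2 and 2), so each is injective on its own interval.
The left piece maps (−∞, −5) onto (−∞, 3); the right piece maps [−5, ∞) onto [6, ∞).
The images leave a gap (3 has no preimage), so h is not surjective, hence not bijective.
Because the two images are disjoint, no x < −5 has h(x) = h(−5), so we compute h⁻¹(13): 13 lies in [6, ∞), so solve 2x + 16 = 13: x = (13 − 16)/2 = −3/2.

-3/2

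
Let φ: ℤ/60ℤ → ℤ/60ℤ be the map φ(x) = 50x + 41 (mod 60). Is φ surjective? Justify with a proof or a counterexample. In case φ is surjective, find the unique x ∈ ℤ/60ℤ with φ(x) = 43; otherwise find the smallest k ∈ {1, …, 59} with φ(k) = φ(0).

Since gcd(50, 60) = 10, we have 50x ≡ 0 (mod 10) for all x, so φ(x) ≡ 1 (mod 10).
But 0 ≢ 1 (mod 10), so 0 ∈ ℤ/60ℤ has no preimage. Thus φ is not surjective.
Since φ is not surjective, we find the least positive k with φ(k) = φ(0): this means 50k ≡ 0 (mod 60), i.e. 60 ∣ 50k. Since gcd(50, 60) = 10, dividing through by 10 this holds exactly when 6 ∣ 5k, and as gcd(5, 6) = 1, exactly when 6 ∣ k.
The smallest positive such k is 6.

6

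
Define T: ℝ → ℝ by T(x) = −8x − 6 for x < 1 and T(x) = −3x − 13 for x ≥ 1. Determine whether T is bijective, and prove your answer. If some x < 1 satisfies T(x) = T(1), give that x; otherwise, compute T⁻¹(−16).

Both pieces are strictly decreasing (slopes −8 and −3), so each is injective on its own interval.
The left piece maps (−∞, 1) onto (−14, ∞); the right piece maps [1, ∞) onto (−∞, −16].
The images leave a gap (−14 has no preimage), so T is not surjective, hence not bijective.
Because the two images are disjoint, no x < 1 has T(x) = T(1), so we compute T⁻¹(−16): −16 lies in (−∞, −16], so solve −3x − 13 = −16: x = (−16 + 13)/(−3) = 1.

1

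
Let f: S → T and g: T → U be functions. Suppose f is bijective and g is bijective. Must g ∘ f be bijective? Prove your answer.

Injectivity: if g(f(x_1)) = g(f(x_2)) then f(x_1) = f(x_2) (g injective) so x_1 = x_2 (f injective).
Surjectivity: for c ∈ U pick b with g(b) = c, then a with f(a) = b; then (g ∘ f)(a) = c.
Therefore g ∘ f is bijective.

bijective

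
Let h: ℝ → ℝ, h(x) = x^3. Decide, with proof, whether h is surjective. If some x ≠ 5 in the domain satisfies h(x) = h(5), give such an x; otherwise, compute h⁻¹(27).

For any y ∈ ℝ, x = y^{1/3} ∈ ℝ gives h(x) = y, so h is surjective.
Since x ↦ x^3 is strictly increasing on ℝ, it is injective there, so no x ≠ 5 in the domain has h(x) = h(5). We therefore compute h⁻¹(27) = 27^{1/3} = 3 (indeed 3^3 = 27).

3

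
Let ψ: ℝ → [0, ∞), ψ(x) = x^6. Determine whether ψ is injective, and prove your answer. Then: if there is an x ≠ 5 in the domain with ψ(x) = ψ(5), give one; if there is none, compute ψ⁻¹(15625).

ψ(5) = 15625 = (−5)^6 = ψ(−5) (since 6 is even), with 5 ≠ −5. So ψ is not injective.
For the follow-up, such an x exists: taking x = −5 ∈ ℝ gives ψ(−5) = 15625 = ψ(5) with −5 ≠ 5.

-5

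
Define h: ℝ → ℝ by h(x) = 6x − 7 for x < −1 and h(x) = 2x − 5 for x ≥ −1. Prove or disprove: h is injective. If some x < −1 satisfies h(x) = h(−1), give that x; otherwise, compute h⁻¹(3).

4

Both pieces are strictly increasing (slopes 6 and 2), so each is injective on its own interval.
The left piece maps (−∞, −1) onto (−∞, −13); the right piece maps [−1, ∞) onto [−7, ∞).
These images are disjoint, so no value is attained by both pieces. So h is injective.
Because the two images are disjoint, no x < −1 has h(x) = h(−1), so we compute h⁻¹(3): 3 lies in [−7, ∞), so solve 2x − 5 = 3: x = (3 + 5)/2 = 4.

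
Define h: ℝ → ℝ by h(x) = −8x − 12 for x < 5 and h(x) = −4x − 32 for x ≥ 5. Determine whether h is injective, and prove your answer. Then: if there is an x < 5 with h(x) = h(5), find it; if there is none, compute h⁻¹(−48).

9/2

Both pieces are strictly decreasing (slopes −8 and −4), so each is injective on its own interval.
The left piece maps (−∞, 5) onto (−52, ∞); the right piece maps [5, ∞) onto (−∞, −52].
These images are disjoint, so no value is attained by both pieces. So h is injective.
Because the two images are disjoint, no x < 5 has h(x) = h(5), so we compute h⁻¹(−48): −48 lies in (−52, ∞), so solve −8x − 12 = −48: x = (−48 + 12)/(−8) = 9/2.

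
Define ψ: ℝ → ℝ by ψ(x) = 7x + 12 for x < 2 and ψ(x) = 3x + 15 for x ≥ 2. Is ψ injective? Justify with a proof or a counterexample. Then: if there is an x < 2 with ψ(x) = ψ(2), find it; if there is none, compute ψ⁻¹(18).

Both pieces are strictly increasing (slopes 7 and 3), so each is injective on its own interval.
The left piece maps (−∞, 2) onto (−∞, 26); the right piece maps [2, ∞) onto [21, ∞).
These images overlap. In particular ψ(2) = 21 (right piece), and solving 7x + 12 = 21 on the left piece gives x = 9/7 < 2.
So ψ(9/7) = ψ(2) with 9/7 ≠ 2, and ψ is not injective. This x = 9/7 is the requested value below 2.

9/7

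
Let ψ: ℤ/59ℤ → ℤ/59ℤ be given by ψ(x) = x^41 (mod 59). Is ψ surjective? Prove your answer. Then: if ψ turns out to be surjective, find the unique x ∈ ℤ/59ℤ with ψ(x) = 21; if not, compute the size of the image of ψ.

Since 59 is prime, the nonzero elements of ℤ/59ℤ form a cyclic group of order 58.
As gcd(41, 58) = 1, raising to the 41st power is a bijection on this group: if a^41 ≡ b^41 then (ab^{−1})^41 = 1, and the only element of order dividing gcd(41, 58) = 1 is 1, so a = b.
With ψ(0) = 0 this makes ψ injective on all of ℤ/59ℤ, hence bijective (finite equal-size domain and codomain). In particular ψ is surjective.
Since ψ is surjective, we find the preimage of 21. The inverse of x ↦ x^41 on (ℤ/59ℤ)^× is x ↦ x^17, because 41·17 = 697 = 12·58 + 1 ≡ 1 (mod 58) and x^{58} = 1 for x ≠ 0 (Fermat). So ψ⁻¹(21) = 21^17 mod 59.
Repeated squaring mod 59: 21^1 ≡ 21, 21^2 ≡ 21² = 441 ≡ 28, 21^4 ≡ 28² = 784 ≡ 17, 21^8 ≡ 17² = 289 ≡ 53, 21^16 ≡ 53² = 2809 ≡ 36. Since 17 = 16 + 1, 21^17 ≡ 36·21: 36·21 = 756 ≡ 48. So 21^17 ≡ 48 (mod 59).
Hence ψ⁻¹(21) = 48.

48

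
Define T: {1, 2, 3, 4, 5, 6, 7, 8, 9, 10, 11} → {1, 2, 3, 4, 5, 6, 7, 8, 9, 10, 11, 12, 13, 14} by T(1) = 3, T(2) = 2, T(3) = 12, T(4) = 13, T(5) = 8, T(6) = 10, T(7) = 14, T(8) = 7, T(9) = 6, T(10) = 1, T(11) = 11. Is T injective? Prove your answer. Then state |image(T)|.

11

The values T(1), …, T(11) are 3, 2, 12, 13, 8, 10, 14, 7, 6, 1, 11 — all distinct.
So T(x_1) = T(x_2) only when x_1 = x_2, and T is injective.
The image of T is {1, 2, 3, 6, 7, 8, 10, 11, 12, 13, 14}, which has 11 elements.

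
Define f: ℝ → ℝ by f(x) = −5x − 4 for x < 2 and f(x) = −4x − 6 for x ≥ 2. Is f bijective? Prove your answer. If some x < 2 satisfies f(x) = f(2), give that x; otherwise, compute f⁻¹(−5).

1/5

Both pieces are strictly decreasing (slopes −5 and −4), so each is injective on its own interval.
The left piece maps (−∞, 2) onto (−14, ∞); the right piece maps [2, ∞) onto (−∞, −14].
Since −14 = −14, the images partition ℝ: f is injective and surjective, hence bijective.
Because the two images are disjoint, no x < 2 has f(x) = f(2), so we compute f⁻¹(−5): −5 lies in (−14, ∞), so solve −5x − 4 = −5: x = (−5 + 4)/(−5) = 1/5.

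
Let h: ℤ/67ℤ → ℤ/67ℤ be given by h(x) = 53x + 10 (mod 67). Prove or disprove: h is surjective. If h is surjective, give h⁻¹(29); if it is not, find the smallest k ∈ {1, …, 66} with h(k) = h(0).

Since gcd(53, 67) = 1, 53 is invertible modulo 67. Euclid's algorithm: 67 = 1·53 + 14, 53 = 3·14 + 11, 14 = 1·11 + 3, 11 = 3·3 + 2, 3 = 1·2 + 1; back-substituting gives 1 = 43·53 − 34·67, so 53⁻¹ ≡ 43 (mod 67).
For any y ∈ ℤ/67ℤ, x = 43(y − 10) mod 67 satisfies h(x) = 53·43(y − 10) + 10 ≡ y (since 53·43 ≡ 1 mod 67). So every y has a preimage.
Hence h is surjective.
Since h is surjective, we compute h⁻¹(29): solve 53x + 10 ≡ 29 (mod 67), i.e. 53x ≡ 19 (mod 67).
Multiplying by 53⁻¹ = 43 gives x ≡ 43·19 = 817 = 12·67 + 13 ≡ 13 (mod 67).
Check: h(13) = 53·13 + 10 = 699 = 10·67 + 29 ≡ 29 (mod 67).

13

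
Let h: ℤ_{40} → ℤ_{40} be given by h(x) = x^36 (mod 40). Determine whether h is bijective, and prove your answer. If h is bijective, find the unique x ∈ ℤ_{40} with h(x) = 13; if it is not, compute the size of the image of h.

4

h(1) = 1^36 = 1.
h(3): Repeated squaring mod 40: 3^1 ≡ 3, 3^2 ≡ 3² = 9, 3^4 ≡ 9² = 81 ≡ 1, 3^8 ≡ 1² = 1, 3^16 ≡ 1² = 1, 3^32 ≡ 1² = 1. Since 36 = 32 + 4, 3^36 ≡ 1·1: 1·1 = 1. So 3^36 ≡ 1 (mod 40).
So h(1) = h(3) = 1 while 1 ≠ 3, thus h is not injective, hence not bijective.
Since h is not bijective, we determine |image(h)|. Computing x^36 mod 40 for each x (by repeated squaring, reducing mod 40 at every step), the values h(0), h(1), …, h(39) are: 0, 1, 16, 1, 16, 25, 16, 1, 16, 1, 0, 1, 16, 1, 16, 25, 16, 1, 16, 1, 0, 1, 16, 1, 16, 25, 16, 1, 16, 1, 0, 1, 16, 1, 16, 25, 16, 1, 16, 1.
The distinct values are {0, 1, 16, 25}; there are 4 of them.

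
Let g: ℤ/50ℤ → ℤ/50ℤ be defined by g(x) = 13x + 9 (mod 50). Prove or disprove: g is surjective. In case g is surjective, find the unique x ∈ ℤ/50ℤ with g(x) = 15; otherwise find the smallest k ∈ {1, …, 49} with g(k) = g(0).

Recall: surjectivity means every element of the codomain has a preimage under g.
Since gcd(13, 50) = 1, 13 is invertible modulo 50. Euclid's algorithm: 50 = 3·13 + 11, 13 = 1·11 + 2, 11 = 5·2 + 1; back-substituting gives 1 = 27·13 − 7·50, so 13⁻¹ ≡ 27 (mod 50).
Then y ↦ 27(y − 9) is a two-sided inverse to g, so every y ∈ ℤ/50ℤ has a preimage.
Hence g is surjective.
Since g is surjective, we find g⁻¹(15): we need 13x ≡ 15 − 9 ≡ 6 (mod 50). Using 13⁻¹ = 27: x ≡ 27·6 = 162 = 3·50 + 12, so x = 12.
Check: g(12) = 13·12 + 9 = 165 = 3·50 + 15 ≡ 15 (mod 50).

12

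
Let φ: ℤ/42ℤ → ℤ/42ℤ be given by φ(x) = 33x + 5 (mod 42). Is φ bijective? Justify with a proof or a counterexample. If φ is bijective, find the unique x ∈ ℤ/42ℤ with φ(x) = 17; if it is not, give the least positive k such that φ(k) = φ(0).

We have gcd(33, 42) = 3 > 1. Taking s = 0 and t = 14: φ(0) = 5 and φ(14) = 33·14 + 5 = 467 ≡ 5 (mod 42).
So φ(0) = φ(14) while 0 ≠ 14, hence φ is not injective, hence not bijective.
Since φ is not bijective, we find the least positive k with φ(k) = φ(0): this means 33k ≡ 0 (mod 42), i.e. 42 ∣ 33k. Since gcd(33, 42) = 3, dividing through by 3 this holds exactly when 14 ∣ 11k, and as gcd(11, 14) = 1, exactly when 14 ∣ k.
The smallest positive such k is 14.

14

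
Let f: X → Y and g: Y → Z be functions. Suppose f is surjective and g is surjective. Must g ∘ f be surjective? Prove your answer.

Let c ∈ Z. Since g is surjective, there is b ∈ Y with g(b) = c. Since f is surjective, there is a ∈ X with f(a) = b.
Then (g ∘ f)(a) = g(b) = c. Hence g ∘ f is surjective.

surjective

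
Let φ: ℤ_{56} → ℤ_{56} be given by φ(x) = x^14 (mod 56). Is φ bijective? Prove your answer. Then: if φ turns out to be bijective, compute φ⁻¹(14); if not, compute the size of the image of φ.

φ(6): Repeated squaring mod 56: 6^1 ≡ 6, 6^2 ≡ 6² = 36, 6^4 ≡ 36² = 1296 ≡ 8, 6^8 ≡ 8² = 64 ≡ 8. Since 14 = 8 + 4 + 2, 6^14 ≡ 8·8·36: 8·8 = 64 ≡ 8, then 8·36 = 288 ≡ 8. So 6^14 ≡ 8 (mod 56).
φ(8): Repeated squaring mod 56: 8^1 ≡ 8, 8^2 ≡ 8² = 64 ≡ 8, 8^4 ≡ 8² = 64 ≡ 8, 8^8 ≡ 8² = 64 ≡ 8. Since 14 = 8 + 4 + 2, 8^14 ≡ 8·8·8: 8·8 = 64 ≡ 8, then 8·8 = 64 ≡ 8. So 8^14 ≡ 8 (mod 56).
So φ(6) = φ(8) = 8 while 6 ≠ 8, thus φ is not injective, hence not bijective.
Since φ is not bijective, we determine |image(φ)|. Computing x^14 mod 56 for each x (by repeated squaring, reducing mod 56 at every step), the values φ(0), φ(1), …, φ(55) are: 0, 1, 32, 9, 16, 25, 8, 49, 8, 25, 16, 9, 32, 1, 0, 1, 32, 9, 16, 25, 8, 49, 8, 25, 16, 9, 32, 1, 0, 1, 32, 9, 16, 25, 8, 49, 8, 25, 16, 9, 32, 1, 0, 1, 32, 9, 16, 25, 8, 49, 8, 25, 16, 9, 32, 1.
The distinct values are {0, 1, 8, 9, 16, 25, 32, 49}; there are 8 of them.

8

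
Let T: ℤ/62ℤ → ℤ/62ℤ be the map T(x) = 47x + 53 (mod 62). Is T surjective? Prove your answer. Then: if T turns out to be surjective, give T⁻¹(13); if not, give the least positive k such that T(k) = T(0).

44

Since gcd(47, 62) = 1, 47 is invertible modulo 62. Euclid's algorithm: 62 = 1·47 + 15, 47 = 3·15 + 2, 15 = 7·2 + 1; back-substituting gives 1 = 33·47 − 25·62, so 47⁻¹ ≡ 33 (mod 62).
Then y ↦ 33(y − 53) is a two-sided inverse to T, so every y ∈ ℤ/62ℤ has a preimage.
So T is surjective.
Since T is surjective, we find T⁻¹(13): we need 47x ≡ 13 − 53 ≡ 22 (mod 62). Using 47⁻¹ = 33: x ≡ 33·22 = 726 = 11·62 + 44, so x = 44.
Check: T(44) = 47·44 + 53 = 2121 = 34·62 + 13 ≡ 13 (mod 62).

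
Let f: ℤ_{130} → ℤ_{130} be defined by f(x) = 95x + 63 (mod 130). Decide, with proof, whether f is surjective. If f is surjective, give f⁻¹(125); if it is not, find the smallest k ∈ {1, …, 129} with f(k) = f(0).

26

Since gcd(95, 130) = 5, we have 95x ≡ 0 (mod 5) for all x, so f(x) ≡ 3 (mod 5).
But 0 ≢ 3 (mod 5), so 0 ∈ ℤ_{130} has no preimage. Hence f is not surjective.
Since f is not surjective, we find the least positive k with f(k) = f(0): this means 95k ≡ 0 (mod 130), i.e. 130 ∣ 95k. Since gcd(95, 130) = 5, dividing through by 5 this holds exactly when 26 ∣ 19k, and as gcd(19, 26) = 1, exactly when 26 ∣ k.
The smallest positive such k is 26.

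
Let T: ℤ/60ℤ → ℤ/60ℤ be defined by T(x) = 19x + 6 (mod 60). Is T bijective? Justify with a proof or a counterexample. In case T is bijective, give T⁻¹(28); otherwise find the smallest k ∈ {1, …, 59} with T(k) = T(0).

58

Suppose T(u) = T(v) in ℤ/60ℤ. Then 19u + 6 ≡ 19v + 6 (mod 60), therefore 19(u − v) ≡ 0 (mod 60).
Since gcd(19, 60) = 1, 19 is invertible modulo 60, so u − v ≡ 0 (mod 60), i.e. u = v.
We now compute 19⁻¹ mod 60 explicitly. Euclid's algorithm: 60 = 3·19 + 3, 19 = 6·3 + 1; back-substituting gives 1 = 19·19 − 6·60, so 19⁻¹ ≡ 19 (mod 60).
Then y ↦ 19(y − 6) is a two-sided inverse to T, so every y ∈ ℤ/60ℤ has a preimage.
Hence T is bijective.
Since T is bijective, we compute T⁻¹(28): solve 19x + 6 ≡ 28 (mod 60), i.e. 19x ≡ 22 (mod 60).
Multiplying by 19⁻¹ = 19 gives x ≡ 19·22 = 418 = 6·60 + 58 ≡ 58 (mod 60).
Check: T(58) = 19·58 + 6 = 1108 = 18·60 + 28 ≡ 28 (mod 60).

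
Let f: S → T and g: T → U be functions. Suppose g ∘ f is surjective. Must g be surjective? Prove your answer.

surjective

Let c ∈ U. Since g ∘ f is surjective, some a ∈ S has g(f(a)) = c. Then b = f(a) ∈ T satisfies g(b) = c. So g is surjective.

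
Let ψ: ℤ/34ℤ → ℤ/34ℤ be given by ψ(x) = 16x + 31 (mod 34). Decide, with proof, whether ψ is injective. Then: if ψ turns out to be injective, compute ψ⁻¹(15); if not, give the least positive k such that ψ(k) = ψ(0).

17

Recall: ψ is injective if ψ(u) = ψ(v) implies u = v.
We have gcd(16, 34) = 2 > 1. Taking u = 0 and v = 17: ψ(0) = 31 and ψ(17) = 16·17 + 31 = 303 ≡ 31 (mod 34).
So ψ(0) = ψ(17) while 0 ≠ 17, so ψ is not injective.
Since ψ is not injective, we find the least positive k with ψ(k) = ψ(0): this means 16k ≡ 0 (mod 34), i.e. 34 ∣ 16k. Since gcd(16, 34) = 2, dividing through by 2 this holds exactly when 17 ∣ 8k, and as gcd(8, 17) = 1, exactly when 17 ∣ k.
The smallest positive such k is 17.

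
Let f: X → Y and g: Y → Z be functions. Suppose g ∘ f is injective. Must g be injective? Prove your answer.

No. Take X = {1, 2, 3}, Y = {1, 2, 3, 4, 5}, Z = {1, 2, 3, 4, 5}, f(a) = a for each a ∈ X, and g(b) = 4 if b ∈ {4, 5} else g(b) = b.
Then g ∘ f = f is injective (X ⊂ Y and f is the inclusion), but g(4) = g(5) = 4 with 4 ≠ 5, so g is not injective.

not injective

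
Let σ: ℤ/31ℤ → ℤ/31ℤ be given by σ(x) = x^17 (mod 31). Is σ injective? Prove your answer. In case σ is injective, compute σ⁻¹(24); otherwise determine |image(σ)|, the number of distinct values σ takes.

Since 31 is prime, the nonzero elements of ℤ/31ℤ form a cyclic group of order 30.
As gcd(17, 30) = 1, raising to the 17th power is a bijection on this group: if x_1^17 ≡ x_2^17 then (x_1x_2^{−1})^17 = 1, and the only element of order dividing gcd(17, 30) = 1 is 1, so x_1 = x_2.
With σ(0) = 0 this makes σ injective on all of ℤ/31ℤ, hence bijective (finite equal-size domain and codomain). In particular σ is injective.
Since σ is injective, we find the preimage of 24. The inverse of x ↦ x^17 on (ℤ/31ℤ)^× is x ↦ x^23, because 17·23 = 391 = 13·30 + 1 ≡ 1 (mod 30) and x^{30} = 1 for x ≠ 0 (Fermat). So σ⁻¹(24) = 24^23 mod 31.
Repeated squaring mod 31: 24^1 ≡ 24, 24^2 ≡ 24² = 576 ≡ 18, 24^4 ≡ 18² = 324 ≡ 14, 24^8 ≡ 14² = 196 ≡ 10, 24^16 ≡ 10² = 100 ≡ 7. Since 23 = 16 + 4 + 2 + 1, 24^23 ≡ 7·14·18·24: 7·14 = 98 ≡ 5, then 5·18 = 90 ≡ 28, then 28·24 = 672 ≡ 21. So 24^23 ≡ 21 (mod 31).
Hence σ⁻¹(24) = 21.

21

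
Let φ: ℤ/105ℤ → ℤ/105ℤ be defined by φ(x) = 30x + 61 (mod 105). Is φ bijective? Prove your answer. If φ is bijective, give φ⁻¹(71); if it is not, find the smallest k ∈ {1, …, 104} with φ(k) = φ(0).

7

We have gcd(30, 105) = 15 > 1. Taking s = 0 and t = 7: φ(0) = 61 and φ(7) = 30·7 + 61 = 271 ≡ 61 (mod 105).
So φ(0) = φ(7) while 0 ≠ 7, thus φ is not injective, hence not bijective.
Since φ is not bijective, we find the least positive k with φ(k) = φ(0): this means 30k ≡ 0 (mod 105), i.e. 105 ∣ 30k. Since gcd(30, 105) = 15, dividing through by 15 this holds exactly when 7 ∣ 2k, and as gcd(2, 7) = 1, exactly when 7 ∣ k.
The smallest positive such k is 7.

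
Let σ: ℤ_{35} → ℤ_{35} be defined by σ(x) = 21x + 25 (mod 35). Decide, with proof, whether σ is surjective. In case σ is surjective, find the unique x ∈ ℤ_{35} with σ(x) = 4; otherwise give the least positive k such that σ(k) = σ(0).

Since gcd(21, 35) = 7, we have 21x ≡ 0 (mod 7) for all x, so σ(x) ≡ 4 (mod 7).
But 0 ≢ 4 (mod 7), so 0 ∈ ℤ_{35} has no preimage. Thus σ is not surjective.
Since σ is not surjective, we find the least positive k with σ(k) = σ(0): this means 21k ≡ 0 (mod 35), i.e. 35 ∣ 21k. Since gcd(21, 35) = 7, dividing through by 7 this holds exactly when 5 ∣ 3k, and as gcd(3, 5) = 1, exactly when 5 ∣ k.
The smallest positive such k is 5.

5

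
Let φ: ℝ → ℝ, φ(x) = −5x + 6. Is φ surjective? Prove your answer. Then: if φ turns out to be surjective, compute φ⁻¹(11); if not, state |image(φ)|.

-1

Recall that φ is surjective if every y in the codomain equals φ(x) for some x in the domain.
For any y ∈ ℝ, x = (y − 6)/(−5) satisfies φ(x) = y.
So φ is surjective.
Since φ is surjective, we compute φ⁻¹(11) = (11 − 6)/(−5) = −1.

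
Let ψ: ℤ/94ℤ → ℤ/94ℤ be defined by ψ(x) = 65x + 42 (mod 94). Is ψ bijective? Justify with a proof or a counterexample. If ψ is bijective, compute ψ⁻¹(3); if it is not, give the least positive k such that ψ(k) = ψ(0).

37

By definition, ψ is injective when ψ(a) = ψ(b) forces a = b.
Suppose ψ(a) = ψ(b) in ℤ/94ℤ. Then 65a + 42 ≡ 65b + 42 (mod 94), therefore 65(a − b) ≡ 0 (mod 94).
Since gcd(65, 94) = 1, 65 is invertible modulo 94, so a − b ≡ 0 (mod 94), i.e. a = b.
We now compute 65⁻¹ mod 94 explicitly. Euclid's algorithm: 94 = 1·65 + 29, 65 = 2·29 + 7, 29 = 4·7 + 1; back-substituting gives 1 = 81·65 − 56·94, so 65⁻¹ ≡ 81 (mod 94).
For any y ∈ ℤ/94ℤ, x = 81(y − 42) mod 94 satisfies ψ(x) = 65·81(y − 42) + 42 ≡ y (since 65·81 ≡ 1 mod 94). So every y has a preimage.
Thus ψ is bijective.
Since ψ is bijective, we find ψ⁻¹(3): we need 65x ≡ 3 − 42 ≡ 55 (mod 94). Using 65⁻¹ = 81: x ≡ 81·55 = 4455 = 47·94 + 37, so x = 37.
Check: ψ(37) = 65·37 + 42 = 2447 = 26·94 + 3 ≡ 3 (mod 94).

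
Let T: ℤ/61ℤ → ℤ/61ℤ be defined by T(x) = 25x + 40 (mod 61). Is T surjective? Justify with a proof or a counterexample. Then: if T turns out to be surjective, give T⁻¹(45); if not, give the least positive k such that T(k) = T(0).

49

Recall: T is surjective if every y in the codomain equals T(x) for some x in the domain.
Since gcd(25, 61) = 1, 25 is invertible modulo 61. Euclid's algorithm: 61 = 2·25 + 11, 25 = 2·11 + 3, 11 = 3·3 + 2, 3 = 1·2 + 1; back-substituting gives 1 = 22·25 − 9·61, so 25⁻¹ ≡ 22 (mod 61).
Then y ↦ 22(y − 40) is a two-sided inverse to T, so every y ∈ ℤ/61ℤ has a preimage.
Hence T is surjective.
Since T is surjective, we compute T⁻¹(45): solve 25x + 40 ≡ 45 (mod 61), i.e. 25x ≡ 5 (mod 61).
Multiplying by 25⁻¹ = 22 gives x ≡ 22·5 = 110 = 1·61 + 49 ≡ 49 (mod 61).
Check: T(49) = 25·49 + 40 = 1265 = 20·61 + 45 ≡ 45 (mod 61).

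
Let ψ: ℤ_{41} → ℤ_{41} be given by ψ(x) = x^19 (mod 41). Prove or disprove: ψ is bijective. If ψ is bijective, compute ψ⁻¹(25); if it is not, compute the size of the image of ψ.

Since 41 is prime, the nonzero elements of ℤ_{41} form a cyclic group of order 40.
As gcd(19, 40) = 1, raising to the 19th power is a bijection on this group: if x_1^19 ≡ x_2^19 then (x_1x_2^{−1})^19 = 1, and the only element of order dividing gcd(19, 40) = 1 is 1, so x_1 = x_2.
With ψ(0) = 0 this makes ψ injective on all of ℤ_{41}, hence bijective (finite equal-size domain and codomain). In particular ψ is bijective.
Since ψ is bijective, we find the preimage of 25. The inverse of x ↦ x^19 on (ℤ_{41})^× is x ↦ x^19, because 19·19 = 361 = 9·40 + 1 ≡ 1 (mod 40) and x^{40} = 1 for x ≠ 0 (Fermat). So ψ⁻¹(25) = 25^19 mod 41.
Repeated squaring mod 41: 25^1 ≡ 25, 25^2 ≡ 25² = 625 ≡ 10, 25^4 ≡ 10² = 100 ≡ 18, 25^8 ≡ 18² = 324 ≡ 37, 25^16 ≡ 37² = 1369 ≡ 16. Since 19 = 16 + 2 + 1, 25^19 ≡ 16·10·25: 16·10 = 160 ≡ 37, then 37·25 = 925 ≡ 23. So 25^19 ≡ 23 (mod 41).
Hence ψ⁻¹(25) = 23.

23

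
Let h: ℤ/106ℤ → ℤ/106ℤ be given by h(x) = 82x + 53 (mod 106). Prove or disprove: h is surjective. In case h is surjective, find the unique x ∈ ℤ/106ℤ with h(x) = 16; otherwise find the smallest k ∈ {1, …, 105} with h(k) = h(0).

Since gcd(82, 106) = 2, we have 82x ≡ 0 (mod 2) for all x, so h(x) ≡ 1 (mod 2).
But 0 ≢ 1 (mod 2), so 0 ∈ ℤ/106ℤ has no preimage. So h is not surjective.
Since h is not surjective, we find the least positive k with h(k) = h(0): this means 82k ≡ 0 (mod 106), i.e. 106 ∣ 82k. Since gcd(82, 106) = 2, dividing through by 2 this holds exactly when 53 ∣ 41k, and as gcd(41, 53) = 1, exactly when 53 ∣ k.
The smallest positive such k is 53.

53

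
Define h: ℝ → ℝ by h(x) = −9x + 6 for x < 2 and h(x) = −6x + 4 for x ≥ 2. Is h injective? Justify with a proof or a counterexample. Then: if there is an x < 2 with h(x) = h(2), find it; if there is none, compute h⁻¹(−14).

Both pieces are strictly decreasing (slopes −9 and −6), so each is injective on its own interval.
The left piece maps (−∞, 2) onto (−12, ∞); the right piece maps [2, ∞) onto (−∞, −8].
These images overlap. In particular h(2) = −8 (right piece), and solving −9x + 6 = −8 on the left piece gives x = 14/9 < 2.
So h(14/9) = h(2) with 14/9 ≠ 2, and h is not injective. This x = 14/9 is the requested value below 2.

14/9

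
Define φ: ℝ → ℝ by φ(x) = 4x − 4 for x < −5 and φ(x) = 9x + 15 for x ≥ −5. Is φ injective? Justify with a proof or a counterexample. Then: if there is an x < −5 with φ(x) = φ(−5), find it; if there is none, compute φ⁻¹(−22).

Both pieces are strictly increasing (slopes 4 and 9), so each is injective on its own interval.
The left piece maps (−∞, −5) onto (−∞, −24); the right piece maps [−5, ∞) onto [−30, ∞).
These images overlap. In particular φ(−5) = −30 (right piece), and solving 4x − 4 = −30 on the left piece gives x = −13/2 < −5.
So φ(−13/2) = φ(−5) with −13/2 ≠ −5, and φ is not injective. This x = −13/2 is the requested value below −5.

-13/2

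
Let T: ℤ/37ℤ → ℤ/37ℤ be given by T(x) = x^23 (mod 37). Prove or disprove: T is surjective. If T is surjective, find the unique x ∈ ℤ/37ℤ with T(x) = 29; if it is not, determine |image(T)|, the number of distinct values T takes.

Since 37 is prime, the nonzero elements of ℤ/37ℤ form a cyclic group of order 36.
As gcd(23, 36) = 1, raising to the 23rd power is a bijection on this group: if u^23 ≡ v^23 then (uv^{−1})^23 = 1, and the only element of order dividing gcd(23, 36) = 1 is 1, so u = v.
With T(0) = 0 this makes T injective on all of ℤ/37ℤ, hence bijective (finite equal-size domain and codomain). In particular T is surjective.
Since T is surjective, we find the preimage of 29. The inverse of x ↦ x^23 on (ℤ/37ℤ)^× is x ↦ x^11, because 23·11 = 253 = 7·36 + 1 ≡ 1 (mod 36) and x^{36} = 1 for x ≠ 0 (Fermat). So T⁻¹(29) = 29^11 mod 37.
Repeated squaring mod 37: 29^1 ≡ 29, 29^2 ≡ 29² = 841 ≡ 27, 29^4 ≡ 27² = 729 ≡ 26, 29^8 ≡ 26² = 676 ≡ 10. Since 11 = 8 + 2 + 1, 29^11 ≡ 10·27·29: 10·27 = 270 ≡ 11, then 11·29 = 319 ≡ 23. So 29^11 ≡ 23 (mod 37).
Hence T⁻¹(29) = 23.

23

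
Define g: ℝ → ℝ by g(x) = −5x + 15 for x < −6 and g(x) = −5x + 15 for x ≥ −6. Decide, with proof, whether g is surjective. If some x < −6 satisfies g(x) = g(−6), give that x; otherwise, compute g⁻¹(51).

-36/5

Both pieces are strictly decreasing (slopes −5 and −5), so each is injective on its own interval.
The left piece maps (−∞, −6) onto (45, ∞); the right piece maps [−6, ∞) onto (−∞, 45].
These images together cover ℝ, so g is surjective.
Because the two images are disjoint, no x < −6 has g(x) = g(−6), so we compute g⁻¹(51): 51 lies in (45, ∞), so solve −5x + 15 = 51: x = (51 − 15)/(−5) = −36/5.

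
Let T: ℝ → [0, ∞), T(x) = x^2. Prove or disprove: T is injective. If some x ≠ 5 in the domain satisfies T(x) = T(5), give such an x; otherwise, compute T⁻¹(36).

T(5) = 25 = (−5)^2 = T(−5) (since 2 is even), with 5 ≠ −5. So T is not injective.
For the follow-up, such an x exists: taking x = −5 ∈ ℝ gives T(−5) = 25 = T(5) with −5 ≠ 5.

-5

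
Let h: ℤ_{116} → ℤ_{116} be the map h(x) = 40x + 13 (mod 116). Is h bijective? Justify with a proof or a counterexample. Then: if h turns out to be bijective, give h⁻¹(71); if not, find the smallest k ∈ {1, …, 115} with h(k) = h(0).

29

By definition, h is injective if h(s) = h(t) implies s = t.
We have gcd(40, 116) = 4 > 1. Taking s = 0 and t = 29: h(0) = 13 and h(29) = 40·29 + 13 = 1173 ≡ 13 (mod 116).
So h(0) = h(29) while 0 ≠ 29, therefore h is not injective, hence not bijective.
Since h is not bijective, we find the least positive k with h(k) = h(0): this means 40k ≡ 0 (mod 116), i.e. 116 ∣ 40k. Since gcd(40, 116) = 4, dividing through by 4 this holds exactly when 29 ∣ 10k, and as gcd(10, 29) = 1, exactly when 29 ∣ k.
The smallest positive such k is 29.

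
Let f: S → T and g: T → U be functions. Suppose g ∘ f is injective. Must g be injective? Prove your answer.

not injective

No. Take S = {0, 1, 2}, T = {0, 1, 2, 3, 4}, U = {0, 1, 2, 3, 4}, f(a) = a for each a ∈ S, and g(b) = 3 if b ∈ {3, 4} else g(b) = b.
Then g ∘ f = f is injective (S ⊂ T and f is the inclusion), but g(3) = g(4) = 3 with 3 ≠ 4, so g is not injective.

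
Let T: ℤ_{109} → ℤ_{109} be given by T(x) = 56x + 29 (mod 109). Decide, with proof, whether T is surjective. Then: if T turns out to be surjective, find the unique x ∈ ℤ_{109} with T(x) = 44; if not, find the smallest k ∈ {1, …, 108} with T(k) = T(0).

Since gcd(56, 109) = 1, 56 is invertible modulo 109. Euclid's algorithm: 109 = 1·56 + 53, 56 = 1·53 + 3, 53 = 17·3 + 2, 3 = 1·2 + 1; back-substituting gives 1 = 37·56 − 19·109, so 56⁻¹ ≡ 37 (mod 109).
Then y ↦ 37(y − 29) is a two-sided inverse to T, so every y ∈ ℤ_{109} has a preimage.
So T is surjective.
Since T is surjective, we find T⁻¹(44): we need 56x ≡ 44 − 29 ≡ 15 (mod 109). Using 56⁻¹ = 37: x ≡ 37·15 = 555 = 5·109 + 10, so x = 10.
Check: T(10) = 56·10 + 29 = 589 = 5·109 + 44 ≡ 44 (mod 109).

10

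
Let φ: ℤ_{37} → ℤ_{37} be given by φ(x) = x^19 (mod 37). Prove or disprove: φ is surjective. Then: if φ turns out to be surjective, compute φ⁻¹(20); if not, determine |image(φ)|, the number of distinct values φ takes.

Since 37 is prime, the nonzero elements of ℤ_{37} form a cyclic group of order 36.
As gcd(19, 36) = 1, raising to the 19th power is a bijection on this group: if s^19 ≡ t^19 then (st^{−1})^19 = 1, and the only element of order dividing gcd(19, 36) = 1 is 1, so s = t.
With φ(0) = 0 this makes φ injective on all of ℤ_{37}, hence bijective (finite equal-size domain and codomain). In particular φ is surjective.
Since φ is surjective, we find the preimage of 20. The inverse of x ↦ x^19 on (ℤ_{37})^× is x ↦ x^19, because 19·19 = 361 = 10·36 + 1 ≡ 1 (mod 36) and x^{36} = 1 for x ≠ 0 (Fermat). So φ⁻¹(20) = 20^19 mod 37.
Repeated squaring mod 37: 20^1 ≡ 20, 20^2 ≡ 20² = 400 ≡ 30, 20^4 ≡ 30² = 900 ≡ 12, 20^8 ≡ 12² = 144 ≡ 33, 20^16 ≡ 33² = 1089 ≡ 16. Since 19 = 16 + 2 + 1, 20^19 ≡ 16·30·20: 16·30 = 480 ≡ 36, then 36·20 = 720 ≡ 17. So 20^19 ≡ 17 (mod 37).
Hence φ⁻¹(20) = 17.

17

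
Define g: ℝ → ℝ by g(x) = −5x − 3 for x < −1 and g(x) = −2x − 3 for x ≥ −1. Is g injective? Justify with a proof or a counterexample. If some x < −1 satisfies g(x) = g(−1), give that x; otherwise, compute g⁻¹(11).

Both pieces are strictly decreasing (slopes −5 and −2), so each is injective on its own interval.
The left piece maps (−∞, −1) onto (2, ∞); the right piece maps [−1, ∞) onto (−∞, −1].
These images are disjoint, so no value is attained by both pieces. Therefore g is injective.
Because the two images are disjoint, no x < −1 has g(x) = g(−1), so we compute g⁻¹(11): 11 lies in (2, ∞), so solve −5x − 3 = 11: x = (11 + 3)/(−5) = −14/5.

-14/5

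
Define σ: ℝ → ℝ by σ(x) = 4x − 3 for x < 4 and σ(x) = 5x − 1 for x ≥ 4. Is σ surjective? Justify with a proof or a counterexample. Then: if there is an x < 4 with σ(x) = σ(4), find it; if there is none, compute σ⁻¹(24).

Both pieces are strictly increasing (slopes 4 and 5), so each is injective on its own interval.
The left piece maps (−∞, 4) onto (−∞, 13); the right piece maps [4, ∞) onto [19, ∞).
The union (−∞, 13) ∪ [19, ∞) omits the interval between 13 and 19; in particular 13 has no preimage. So σ is not surjective.
Because the two images are disjoint, no x < 4 has σ(x) = σ(4), so we compute σ⁻¹(24): 24 lies in [19, ∞), so solve 5x − 1 = 24: x = (24 + 1)/5 = 5.

5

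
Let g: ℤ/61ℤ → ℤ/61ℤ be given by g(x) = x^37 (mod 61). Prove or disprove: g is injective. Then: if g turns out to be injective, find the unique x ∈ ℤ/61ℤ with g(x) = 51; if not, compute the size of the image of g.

30

Since 61 is prime, the nonzero elements of ℤ/61ℤ form a cyclic group of order 60.
As gcd(37, 60) = 1, raising to the 37th power is a bijection on this group: if s^37 ≡ t^37 then (st^{−1})^37 = 1, and the only element of order dividing gcd(37, 60) = 1 is 1, so s = t.
With g(0) = 0 this makes g injective on all of ℤ/61ℤ, hence bijective (finite equal-size domain and codomain). In particular g is injective.
Since g is injective, we find the preimage of 51. The inverse of x ↦ x^37 on (ℤ/61ℤ)^× is x ↦ x^13, because 37·13 = 481 = 8·60 + 1 ≡ 1 (mod 60) and x^{60} = 1 for x ≠ 0 (Fermat). So g⁻¹(51) = 51^13 mod 61.
Repeated squaring mod 61: 51^1 ≡ 51, 51^2 ≡ 51² = 2601 ≡ 39, 51^4 ≡ 39² = 1521 ≡ 57, 51^8 ≡ 57² = 3249 ≡ 16. Since 13 = 8 + 4 + 1, 51^13 ≡ 16·57·51: 16·57 = 912 ≡ 58, then 58·51 = 2958 ≡ 30. So 51^13 ≡ 30 (mod 61).
Hence g⁻¹(51) = 30.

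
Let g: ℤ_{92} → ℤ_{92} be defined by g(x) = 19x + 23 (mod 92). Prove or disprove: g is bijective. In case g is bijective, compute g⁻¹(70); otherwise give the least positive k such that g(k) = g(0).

Recall: injectivity means: for all u, v in the domain, g(u) = g(v) implies u = v.
Suppose g(u) = g(v) in ℤ_{92}. Then 19u + 23 ≡ 19v + 23 (mod 92), therefore 19(u − v) ≡ 0 (mod 92).
Since gcd(19, 92) = 1, 19 is invertible modulo 92, so u − v ≡ 0 (mod 92), i.e. u = v.
We now compute 19⁻¹ mod 92 explicitly. Euclid's algorithm: 92 = 4·19 + 16, 19 = 1·16 + 3, 16 = 5·3 + 1; back-substituting gives 1 = 63·19 − 13·92, so 19⁻¹ ≡ 63 (mod 92).
Then y ↦ 63(y − 23) is a two-sided inverse to g, so every y ∈ ℤ_{92} has a preimage.
Thus g is bijective.
Since g is bijective, we compute g⁻¹(70): solve 19x + 23 ≡ 70 (mod 92), i.e. 19x ≡ 47 (mod 92).
Multiplying by 19⁻¹ = 63 gives x ≡ 63·47 = 2961 = 32·92 + 17 ≡ 17 (mod 92).
Check: g(17) = 19·17 + 23 = 346 = 3·92 + 70 ≡ 70 (mod 92).

17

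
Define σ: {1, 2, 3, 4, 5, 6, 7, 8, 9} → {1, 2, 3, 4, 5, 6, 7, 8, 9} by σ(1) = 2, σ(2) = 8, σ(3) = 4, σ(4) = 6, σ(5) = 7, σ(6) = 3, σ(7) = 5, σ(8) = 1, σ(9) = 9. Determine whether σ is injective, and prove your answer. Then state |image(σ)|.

The values σ(1), …, σ(9) are 2, 8, 4, 6, 7, 3, 5, 1, 9 — all distinct.
So σ(u) = σ(v) only when u = v, and σ is injective.
The image of σ is {1, 2, 3, 4, 5, 6, 7, 8, 9}, which has 9 elements.

9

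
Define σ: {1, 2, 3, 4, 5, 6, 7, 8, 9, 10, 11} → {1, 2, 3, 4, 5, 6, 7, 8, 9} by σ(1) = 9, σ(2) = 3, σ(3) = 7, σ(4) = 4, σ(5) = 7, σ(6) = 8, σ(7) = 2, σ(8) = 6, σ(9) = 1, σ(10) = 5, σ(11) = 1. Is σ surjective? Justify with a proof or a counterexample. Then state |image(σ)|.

Every element of the codomain has a preimage: 1 = σ(9), 2 = σ(7), 3 = σ(2), 4 = σ(4), 5 = σ(10), 6 = σ(8), 7 = σ(3), 8 = σ(6), 9 = σ(1).
Therefore σ is surjective.
The image of σ is {1, 2, 3, 4, 5, 6, 7, 8, 9}, which has 9 elements.

9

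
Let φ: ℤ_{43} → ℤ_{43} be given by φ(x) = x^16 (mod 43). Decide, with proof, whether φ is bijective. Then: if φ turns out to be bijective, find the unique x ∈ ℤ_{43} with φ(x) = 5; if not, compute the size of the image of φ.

22

φ(21): Repeated squaring mod 43: 21^1 ≡ 21, 21^2 ≡ 21² = 441 ≡ 11, 21^4 ≡ 11² = 121 ≡ 35, 21^8 ≡ 35² = 1225 ≡ 21, 21^16 ≡ 21² = 441 ≡ 11. So 21^16 ≡ 11 (mod 43).
φ(22): Repeated squaring mod 43: 22^1 ≡ 22, 22^2 ≡ 22² = 484 ≡ 11, 22^4 ≡ 11² = 121 ≡ 35, 22^8 ≡ 35² = 1225 ≡ 21, 22^16 ≡ 21² = 441 ≡ 11. So 22^16 ≡ 11 (mod 43).
So φ(21) = φ(22) = 11 while 21 ≠ 22, hence φ is not injective, hence not bijective.
Since φ is not bijective, we determine |image(φ)|. Computing x^16 mod 43 for each x (by repeated squaring, reducing mod 43 at every step), the values φ(0), φ(1), …, φ(42) are: 0, 1, 4, 23, 16, 40, 6, 36, 21, 13, 31, 35, 24, 25, 15, 17, 41, 14, 9, 10, 38, 11, 11, 38, 10, 9, 14, 41, 17, 15, 25, 24, 35, 31, 13, 21, 36, 6, 40, 16, 23, 4, 1.
The distinct values are {0, 1, 4, 6, 9, 10, 11, 13, 14, 15, 16, 17, 21, 23, 24, 25, 31, 35, 36, 38, 40, 41}; there are 22 of them.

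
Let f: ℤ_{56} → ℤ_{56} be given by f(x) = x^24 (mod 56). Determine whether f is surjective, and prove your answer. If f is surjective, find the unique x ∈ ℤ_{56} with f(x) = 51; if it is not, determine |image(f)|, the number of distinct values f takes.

f(1) = 1^24 = 1.
f(3): Repeated squaring mod 56: 3^1 ≡ 3, 3^2 ≡ 3² = 9, 3^4 ≡ 9² = 81 ≡ 25, 3^8 ≡ 25² = 625 ≡ 9, 3^16 ≡ 9² = 81 ≡ 25. Since 24 = 16 + 8, 3^24 ≡ 25·9: 25·9 = 225 ≡ 1. So 3^24 ≡ 1 (mod 56).
So f(1) = f(3) = 1 while 1 ≠ 3, therefore f is not injective.
A non-injective map from the 56-element set ℤ_{56} to itself takes at most 55 distinct values, so it cannot be surjective. So f is not surjective.
Since f is not surjective, we determine |image(f)|. Computing x^24 mod 56 for each x (by repeated squaring, reducing mod 56 at every step), the values f(0), f(1), …, f(55) are: 0, 1, 8, 1, 8, 1, 8, 49, 8, 1, 8, 1, 8, 1, 0, 1, 8, 1, 8, 1, 8, 49, 8, 1, 8, 1, 8, 1, 0, 1, 8, 1, 8, 1, 8, 49, 8, 1, 8, 1, 8, 1, 0, 1, 8, 1, 8, 1, 8, 49, 8, 1, 8, 1, 8, 1.
The distinct values are {0, 1, 8, 49}; there are 4 of them.

4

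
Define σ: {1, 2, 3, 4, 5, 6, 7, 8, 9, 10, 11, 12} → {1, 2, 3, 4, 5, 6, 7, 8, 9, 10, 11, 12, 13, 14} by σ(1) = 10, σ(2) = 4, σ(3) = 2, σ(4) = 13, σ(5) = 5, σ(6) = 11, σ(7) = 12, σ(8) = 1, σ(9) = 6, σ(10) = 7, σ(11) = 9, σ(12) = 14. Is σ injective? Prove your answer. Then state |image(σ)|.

The values σ(1), …, σ(12) are 10, 4, 2, 13, 5, 11, 12, 1, 6, 7, 9, 14 — all distinct.
So σ(x_1) = σ(x_2) only when x_1 = x_2, and σ is injective.
The image of σ is {1, 2, 4, 5, 6, 7, 9, 10, 11, 12, 13, 14}, which has 12 elements.

12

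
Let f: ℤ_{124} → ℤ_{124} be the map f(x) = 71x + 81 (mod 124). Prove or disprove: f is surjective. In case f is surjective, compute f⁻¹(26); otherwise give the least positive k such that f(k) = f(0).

Since gcd(71, 124) = 1, 71 is invertible modulo 124. Euclid's algorithm: 124 = 1·71 + 53, 71 = 1·53 + 18, 53 = 2·18 + 17, 18 = 1·17 + 1; back-substituting gives 1 = 7·71 − 4·124, so 71⁻¹ ≡ 7 (mod 124).
For any y ∈ ℤ_{124}, x = 7(y − 81) mod 124 satisfies f(x) = 71·7(y − 81) + 81 ≡ y (since 71·7 ≡ 1 mod 124). So every y has a preimage.
Thus f is surjective.
Since f is surjective, we find f⁻¹(26): we need 71x ≡ 26 − 81 ≡ 69 (mod 124). Using 71⁻¹ = 7: x ≡ 7·69 = 483 = 3·124 + 111, so x = 111.
Check: f(111) = 71·111 + 81 = 7962 = 64·124 + 26 ≡ 26 (mod 124).

111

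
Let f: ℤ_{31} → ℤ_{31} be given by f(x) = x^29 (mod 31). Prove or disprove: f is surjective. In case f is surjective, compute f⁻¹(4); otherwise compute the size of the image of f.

Since 31 is prime, the nonzero elements of ℤ_{31} form a cyclic group of order 30.
As gcd(29, 30) = 1, raising to the 29th power is a bijection on this group: if x_1^29 ≡ x_2^29 then (x_1x_2^{−1})^29 = 1, and the only element of order dividing gcd(29, 30) = 1 is 1, so x_1 = x_2.
With f(0) = 0 this makes f injective on all of ℤ_{31}, hence bijective (finite equal-size domain and codomain). In particular f is surjective.
Since f is surjective, we find the preimage of 4. The inverse of x ↦ x^29 on (ℤ_{31})^× is x ↦ x^29, because 29·29 = 841 = 28·30 + 1 ≡ 1 (mod 30) and x^{30} = 1 for x ≠ 0 (Fermat). So f⁻¹(4) = 4^29 mod 31.
Repeated squaring mod 31: 4^1 ≡ 4, 4^2 ≡ 4² = 16, 4^4 ≡ 16² = 256 ≡ 8, 4^8 ≡ 8² = 64 ≡ 2, 4^16 ≡ 2² = 4. Since 29 = 16 + 8 + 4 + 1, 4^29 ≡ 4·2·8·4: 4·2 = 8, then 8·8 = 64 ≡ 2, then 2·4 = 8. So 4^29 ≡ 8 (mod 31).
Hence f⁻¹(4) = 8.

8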